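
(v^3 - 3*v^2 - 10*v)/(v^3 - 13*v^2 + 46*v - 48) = v*(v^2 - 3*v - 10)/(v^3 - 13*v^2 + 46*v - 48)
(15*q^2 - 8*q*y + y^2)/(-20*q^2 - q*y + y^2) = (-3*q + y)/(4*q + y)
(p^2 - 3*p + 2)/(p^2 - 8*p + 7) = (p - 2)/(p - 7)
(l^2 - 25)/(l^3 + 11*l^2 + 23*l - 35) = (l - 5)/(l^2 + 6*l - 7)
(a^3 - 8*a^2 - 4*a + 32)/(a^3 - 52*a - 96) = (a - 2)/(a + 6)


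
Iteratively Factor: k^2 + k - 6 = (k - 2)*(k + 3)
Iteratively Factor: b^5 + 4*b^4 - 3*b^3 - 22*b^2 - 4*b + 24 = (b - 1)*(b^4 + 5*b^3 + 2*b^2 - 20*b - 24) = (b - 2)*(b - 1)*(b^3 + 7*b^2 + 16*b + 12) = (b - 2)*(b - 1)*(b + 2)*(b^2 + 5*b + 6) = (b - 2)*(b - 1)*(b + 2)^2*(b + 3)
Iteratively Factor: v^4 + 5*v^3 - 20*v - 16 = (v + 1)*(v^3 + 4*v^2 - 4*v - 16) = (v - 2)*(v + 1)*(v^2 + 6*v + 8) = (v - 2)*(v + 1)*(v + 2)*(v + 4)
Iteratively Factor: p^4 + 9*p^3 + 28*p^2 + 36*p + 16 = (p + 1)*(p^3 + 8*p^2 + 20*p + 16) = (p + 1)*(p + 2)*(p^2 + 6*p + 8) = (p + 1)*(p + 2)*(p + 4)*(p + 2)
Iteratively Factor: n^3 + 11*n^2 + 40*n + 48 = (n + 3)*(n^2 + 8*n + 16) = (n + 3)*(n + 4)*(n + 4)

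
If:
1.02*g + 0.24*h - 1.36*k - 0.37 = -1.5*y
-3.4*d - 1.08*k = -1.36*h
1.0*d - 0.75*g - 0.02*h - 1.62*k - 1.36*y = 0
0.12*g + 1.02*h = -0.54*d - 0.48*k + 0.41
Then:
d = 0.0847955322409354*y + 0.136845635432744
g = 0.244724823296686 - 1.58436391894552*y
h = 0.167730915475166*y + 0.316123669255935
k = -0.0557321894194018*y - 0.032728676188203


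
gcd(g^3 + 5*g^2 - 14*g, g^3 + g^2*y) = g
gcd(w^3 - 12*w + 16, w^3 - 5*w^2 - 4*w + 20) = w - 2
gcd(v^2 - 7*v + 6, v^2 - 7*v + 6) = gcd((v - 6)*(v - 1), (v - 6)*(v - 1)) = v^2 - 7*v + 6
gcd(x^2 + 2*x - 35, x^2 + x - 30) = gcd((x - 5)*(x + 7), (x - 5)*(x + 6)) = x - 5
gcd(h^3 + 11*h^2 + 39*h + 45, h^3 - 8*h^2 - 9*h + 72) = h + 3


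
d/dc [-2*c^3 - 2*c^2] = 2*c*(-3*c - 2)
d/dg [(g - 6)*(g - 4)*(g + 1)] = 3*g^2 - 18*g + 14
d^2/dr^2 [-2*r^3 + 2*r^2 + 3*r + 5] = 4 - 12*r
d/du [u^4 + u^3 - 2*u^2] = u*(4*u^2 + 3*u - 4)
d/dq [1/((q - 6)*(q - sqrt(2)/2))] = 2*((6 - q)*(2*q - sqrt(2))^2 + 2*(-2*q + sqrt(2))*(q - 6)^2)/((q - 6)^3*(2*q - sqrt(2))^3)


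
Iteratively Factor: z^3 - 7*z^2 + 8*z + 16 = (z - 4)*(z^2 - 3*z - 4) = (z - 4)^2*(z + 1)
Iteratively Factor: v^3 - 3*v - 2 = (v + 1)*(v^2 - v - 2) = (v + 1)^2*(v - 2)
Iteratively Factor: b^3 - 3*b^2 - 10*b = (b)*(b^2 - 3*b - 10) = b*(b + 2)*(b - 5)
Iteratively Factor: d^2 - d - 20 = (d + 4)*(d - 5)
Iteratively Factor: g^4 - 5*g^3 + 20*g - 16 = (g - 2)*(g^3 - 3*g^2 - 6*g + 8) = (g - 2)*(g - 1)*(g^2 - 2*g - 8) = (g - 4)*(g - 2)*(g - 1)*(g + 2)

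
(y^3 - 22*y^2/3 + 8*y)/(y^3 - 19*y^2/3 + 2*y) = (3*y - 4)/(3*y - 1)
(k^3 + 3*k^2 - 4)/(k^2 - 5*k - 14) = (k^2 + k - 2)/(k - 7)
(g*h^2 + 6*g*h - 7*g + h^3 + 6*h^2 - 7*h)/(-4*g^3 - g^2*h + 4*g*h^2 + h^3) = (-h^2 - 6*h + 7)/(4*g^2 - 3*g*h - h^2)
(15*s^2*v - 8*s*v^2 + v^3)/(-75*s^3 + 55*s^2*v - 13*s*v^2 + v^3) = -v/(5*s - v)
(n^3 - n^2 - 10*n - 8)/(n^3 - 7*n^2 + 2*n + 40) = (n + 1)/(n - 5)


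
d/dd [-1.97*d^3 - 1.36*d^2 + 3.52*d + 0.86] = -5.91*d^2 - 2.72*d + 3.52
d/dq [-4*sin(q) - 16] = -4*cos(q)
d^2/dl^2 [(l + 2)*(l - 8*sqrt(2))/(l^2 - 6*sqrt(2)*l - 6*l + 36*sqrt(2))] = 4*(-sqrt(2)*l^3 + 4*l^3 - 78*sqrt(2)*l^2 + 36*sqrt(2)*l + 1152*l - 2376*sqrt(2) - 576)/(l^6 - 18*sqrt(2)*l^5 - 18*l^5 + 324*l^4 + 324*sqrt(2)*l^4 - 4104*l^3 - 2376*sqrt(2)*l^3 + 11664*sqrt(2)*l^2 + 23328*l^2 - 46656*sqrt(2)*l - 46656*l + 93312*sqrt(2))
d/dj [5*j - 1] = 5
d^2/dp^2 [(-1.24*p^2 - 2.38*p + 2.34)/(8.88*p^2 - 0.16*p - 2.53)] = (-378.870528*p^3 + 939.96576*p^2 - 340.768224*p + 91.315176)/(700.227072*p^6 - 37.850112*p^5 - 597.822912*p^4 + 21.563648*p^3 + 170.325672*p^2 - 3.072432*p - 16.194277)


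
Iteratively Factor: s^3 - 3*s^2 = (s)*(s^2 - 3*s) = s*(s - 3)*(s)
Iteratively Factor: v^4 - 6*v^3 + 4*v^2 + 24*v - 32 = (v + 2)*(v^3 - 8*v^2 + 20*v - 16) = (v - 2)*(v + 2)*(v^2 - 6*v + 8) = (v - 2)^2*(v + 2)*(v - 4)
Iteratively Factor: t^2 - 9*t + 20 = (t - 5)*(t - 4)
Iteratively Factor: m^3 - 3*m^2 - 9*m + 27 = (m - 3)*(m^2 - 9) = (m - 3)*(m + 3)*(m - 3)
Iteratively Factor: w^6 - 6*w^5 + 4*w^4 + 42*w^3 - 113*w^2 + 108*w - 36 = (w - 2)*(w^5 - 4*w^4 - 4*w^3 + 34*w^2 - 45*w + 18) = (w - 3)*(w - 2)*(w^4 - w^3 - 7*w^2 + 13*w - 6) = (w - 3)*(w - 2)*(w - 1)*(w^3 - 7*w + 6) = (w - 3)*(w - 2)^2*(w - 1)*(w^2 + 2*w - 3) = (w - 3)*(w - 2)^2*(w - 1)^2*(w + 3)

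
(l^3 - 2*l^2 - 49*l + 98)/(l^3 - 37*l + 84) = (l^2 - 9*l + 14)/(l^2 - 7*l + 12)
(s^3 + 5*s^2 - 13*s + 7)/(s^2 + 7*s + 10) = (s^3 + 5*s^2 - 13*s + 7)/(s^2 + 7*s + 10)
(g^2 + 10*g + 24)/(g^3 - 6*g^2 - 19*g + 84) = (g + 6)/(g^2 - 10*g + 21)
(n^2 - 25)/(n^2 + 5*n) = (n - 5)/n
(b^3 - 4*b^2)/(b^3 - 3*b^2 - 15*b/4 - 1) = 4*b^2/(4*b^2 + 4*b + 1)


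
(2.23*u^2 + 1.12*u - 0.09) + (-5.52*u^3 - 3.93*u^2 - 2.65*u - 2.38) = -5.52*u^3 - 1.7*u^2 - 1.53*u - 2.47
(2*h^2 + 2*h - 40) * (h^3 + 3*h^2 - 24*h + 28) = 2*h^5 + 8*h^4 - 82*h^3 - 112*h^2 + 1016*h - 1120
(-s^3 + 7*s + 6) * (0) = 0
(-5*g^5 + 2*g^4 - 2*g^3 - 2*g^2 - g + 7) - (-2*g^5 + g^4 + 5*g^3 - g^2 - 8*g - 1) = -3*g^5 + g^4 - 7*g^3 - g^2 + 7*g + 8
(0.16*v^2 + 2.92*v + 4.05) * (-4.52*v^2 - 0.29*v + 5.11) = -0.7232*v^4 - 13.2448*v^3 - 18.3352*v^2 + 13.7467*v + 20.6955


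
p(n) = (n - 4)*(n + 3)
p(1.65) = -10.93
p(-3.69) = 5.31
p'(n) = 2*n - 1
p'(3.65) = 6.30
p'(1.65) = 2.30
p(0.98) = -12.02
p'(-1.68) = -4.36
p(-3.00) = 0.00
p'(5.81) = 10.62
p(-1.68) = -7.50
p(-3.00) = 0.00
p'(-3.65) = -8.30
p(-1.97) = -6.15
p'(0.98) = 0.96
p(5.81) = 15.95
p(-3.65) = 4.97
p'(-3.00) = -7.00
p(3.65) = -2.33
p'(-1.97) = -4.94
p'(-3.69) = -8.38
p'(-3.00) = -7.00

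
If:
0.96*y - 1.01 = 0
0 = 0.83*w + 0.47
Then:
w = -0.57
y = 1.05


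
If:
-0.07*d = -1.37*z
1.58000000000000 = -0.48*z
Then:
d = -64.42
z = -3.29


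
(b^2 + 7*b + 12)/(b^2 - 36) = (b^2 + 7*b + 12)/(b^2 - 36)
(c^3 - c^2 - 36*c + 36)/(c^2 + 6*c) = c - 7 + 6/c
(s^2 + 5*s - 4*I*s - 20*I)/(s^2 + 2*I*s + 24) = (s + 5)/(s + 6*I)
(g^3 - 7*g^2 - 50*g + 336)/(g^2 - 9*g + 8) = (g^2 + g - 42)/(g - 1)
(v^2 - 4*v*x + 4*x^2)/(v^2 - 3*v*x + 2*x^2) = (-v + 2*x)/(-v + x)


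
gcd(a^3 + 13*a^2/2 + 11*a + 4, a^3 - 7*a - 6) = a + 2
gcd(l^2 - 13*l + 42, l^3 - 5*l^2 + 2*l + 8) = 1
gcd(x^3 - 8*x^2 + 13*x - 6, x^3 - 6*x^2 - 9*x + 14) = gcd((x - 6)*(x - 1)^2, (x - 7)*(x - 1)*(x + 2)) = x - 1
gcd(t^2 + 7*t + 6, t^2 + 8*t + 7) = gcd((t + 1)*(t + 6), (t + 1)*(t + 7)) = t + 1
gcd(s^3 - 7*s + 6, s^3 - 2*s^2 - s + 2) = s^2 - 3*s + 2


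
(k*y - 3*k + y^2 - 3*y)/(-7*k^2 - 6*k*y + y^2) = (y - 3)/(-7*k + y)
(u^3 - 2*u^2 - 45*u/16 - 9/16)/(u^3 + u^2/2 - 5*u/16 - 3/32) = 2*(u - 3)/(2*u - 1)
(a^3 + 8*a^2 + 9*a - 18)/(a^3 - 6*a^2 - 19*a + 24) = (a + 6)/(a - 8)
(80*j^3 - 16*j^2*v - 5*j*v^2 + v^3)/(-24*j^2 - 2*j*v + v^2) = (20*j^2 - 9*j*v + v^2)/(-6*j + v)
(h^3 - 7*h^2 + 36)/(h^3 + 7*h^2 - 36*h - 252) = (h^2 - h - 6)/(h^2 + 13*h + 42)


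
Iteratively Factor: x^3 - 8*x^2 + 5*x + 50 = (x - 5)*(x^2 - 3*x - 10) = (x - 5)*(x + 2)*(x - 5)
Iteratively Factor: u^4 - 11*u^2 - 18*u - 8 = (u - 4)*(u^3 + 4*u^2 + 5*u + 2) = (u - 4)*(u + 1)*(u^2 + 3*u + 2) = (u - 4)*(u + 1)*(u + 2)*(u + 1)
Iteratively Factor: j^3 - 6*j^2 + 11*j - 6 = (j - 1)*(j^2 - 5*j + 6) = (j - 2)*(j - 1)*(j - 3)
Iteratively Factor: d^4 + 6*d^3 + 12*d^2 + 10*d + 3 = (d + 1)*(d^3 + 5*d^2 + 7*d + 3) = (d + 1)^2*(d^2 + 4*d + 3) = (d + 1)^3*(d + 3)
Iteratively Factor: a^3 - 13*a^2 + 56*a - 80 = (a - 4)*(a^2 - 9*a + 20) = (a - 4)^2*(a - 5)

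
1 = 1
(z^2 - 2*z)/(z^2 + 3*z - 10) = z/(z + 5)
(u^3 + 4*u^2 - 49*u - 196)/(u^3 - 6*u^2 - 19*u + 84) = (u + 7)/(u - 3)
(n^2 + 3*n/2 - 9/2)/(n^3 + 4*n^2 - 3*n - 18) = (n - 3/2)/(n^2 + n - 6)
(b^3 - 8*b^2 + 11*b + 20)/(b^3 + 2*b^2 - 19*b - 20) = (b - 5)/(b + 5)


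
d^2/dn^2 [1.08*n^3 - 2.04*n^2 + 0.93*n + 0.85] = 6.48*n - 4.08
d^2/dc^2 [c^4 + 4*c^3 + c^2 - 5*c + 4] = 12*c^2 + 24*c + 2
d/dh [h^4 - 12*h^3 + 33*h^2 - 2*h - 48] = 4*h^3 - 36*h^2 + 66*h - 2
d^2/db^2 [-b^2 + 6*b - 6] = -2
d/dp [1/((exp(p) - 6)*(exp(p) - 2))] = 2*(4 - exp(p))*exp(p)/(exp(4*p) - 16*exp(3*p) + 88*exp(2*p) - 192*exp(p) + 144)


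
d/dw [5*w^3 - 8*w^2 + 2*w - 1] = 15*w^2 - 16*w + 2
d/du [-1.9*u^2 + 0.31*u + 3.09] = 0.31 - 3.8*u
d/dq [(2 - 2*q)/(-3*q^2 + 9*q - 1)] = 2*(-3*q^2 + 6*q - 8)/(9*q^4 - 54*q^3 + 87*q^2 - 18*q + 1)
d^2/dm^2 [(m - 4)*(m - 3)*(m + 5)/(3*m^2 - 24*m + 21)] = 12*(m^3 + 3*m^2 - 45*m + 113)/(m^6 - 24*m^5 + 213*m^4 - 848*m^3 + 1491*m^2 - 1176*m + 343)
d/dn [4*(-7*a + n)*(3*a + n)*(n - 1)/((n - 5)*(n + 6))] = 4*(21*a^2*n^2 - 42*a^2*n + 609*a^2 - 8*a*n^2 + 240*a*n - 120*a + n^4 + 2*n^3 - 91*n^2 + 60*n)/(n^4 + 2*n^3 - 59*n^2 - 60*n + 900)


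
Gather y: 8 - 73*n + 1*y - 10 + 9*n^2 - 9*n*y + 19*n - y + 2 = 9*n^2 - 9*n*y - 54*n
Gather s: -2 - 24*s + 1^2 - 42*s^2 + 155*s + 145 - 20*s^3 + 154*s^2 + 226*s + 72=-20*s^3 + 112*s^2 + 357*s + 216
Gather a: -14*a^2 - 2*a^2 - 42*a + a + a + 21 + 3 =-16*a^2 - 40*a + 24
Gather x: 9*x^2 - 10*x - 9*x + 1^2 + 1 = 9*x^2 - 19*x + 2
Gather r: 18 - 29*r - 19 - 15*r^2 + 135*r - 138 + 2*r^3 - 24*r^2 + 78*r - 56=2*r^3 - 39*r^2 + 184*r - 195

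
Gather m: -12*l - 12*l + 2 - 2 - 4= -24*l - 4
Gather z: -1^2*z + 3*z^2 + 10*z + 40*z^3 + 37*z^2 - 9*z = 40*z^3 + 40*z^2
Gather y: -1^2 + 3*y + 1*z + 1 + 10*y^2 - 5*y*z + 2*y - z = 10*y^2 + y*(5 - 5*z)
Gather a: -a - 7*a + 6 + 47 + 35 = 88 - 8*a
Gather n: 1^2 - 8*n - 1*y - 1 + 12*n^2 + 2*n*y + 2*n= 12*n^2 + n*(2*y - 6) - y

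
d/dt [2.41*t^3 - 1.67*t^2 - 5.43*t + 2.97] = 7.23*t^2 - 3.34*t - 5.43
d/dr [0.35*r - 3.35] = 0.350000000000000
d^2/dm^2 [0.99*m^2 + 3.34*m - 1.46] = 1.98000000000000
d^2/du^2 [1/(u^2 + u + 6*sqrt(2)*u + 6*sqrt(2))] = 2*(-u^2 - 6*sqrt(2)*u - u + (2*u + 1 + 6*sqrt(2))^2 - 6*sqrt(2))/(u^2 + u + 6*sqrt(2)*u + 6*sqrt(2))^3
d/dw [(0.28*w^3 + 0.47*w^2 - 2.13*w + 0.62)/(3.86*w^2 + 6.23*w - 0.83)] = (1.0808*w^4 + 3.4888*w^3 + 10.4527*w^2 - 5.5666*w - 2.0947)/(14.8996*w^4 + 48.0956*w^3 + 32.4053*w^2 - 10.3418*w + 0.6889)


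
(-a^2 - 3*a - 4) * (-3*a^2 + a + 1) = 3*a^4 + 8*a^3 + 8*a^2 - 7*a - 4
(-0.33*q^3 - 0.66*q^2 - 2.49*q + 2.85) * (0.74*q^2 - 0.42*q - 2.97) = -0.2442*q^5 - 0.3498*q^4 - 0.5853*q^3 + 5.115*q^2 + 6.1983*q - 8.4645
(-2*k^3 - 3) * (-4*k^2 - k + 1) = 8*k^5 + 2*k^4 - 2*k^3 + 12*k^2 + 3*k - 3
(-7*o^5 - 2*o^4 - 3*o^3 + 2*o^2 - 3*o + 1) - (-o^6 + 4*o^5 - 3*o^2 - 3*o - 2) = o^6 - 11*o^5 - 2*o^4 - 3*o^3 + 5*o^2 + 3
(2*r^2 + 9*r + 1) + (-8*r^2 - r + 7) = -6*r^2 + 8*r + 8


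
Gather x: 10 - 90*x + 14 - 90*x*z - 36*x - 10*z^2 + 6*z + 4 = x*(-90*z - 126) - 10*z^2 + 6*z + 28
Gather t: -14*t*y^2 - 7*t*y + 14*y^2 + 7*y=t*(-14*y^2 - 7*y) + 14*y^2 + 7*y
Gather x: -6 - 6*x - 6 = -6*x - 12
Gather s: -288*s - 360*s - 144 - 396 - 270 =-648*s - 810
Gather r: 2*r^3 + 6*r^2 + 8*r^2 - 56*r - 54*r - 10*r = 2*r^3 + 14*r^2 - 120*r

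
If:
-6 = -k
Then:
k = 6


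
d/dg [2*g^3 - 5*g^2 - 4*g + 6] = 6*g^2 - 10*g - 4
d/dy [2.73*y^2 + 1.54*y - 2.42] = 5.46*y + 1.54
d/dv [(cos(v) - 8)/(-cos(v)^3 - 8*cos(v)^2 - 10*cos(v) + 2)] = (253*cos(v)/2 + 8*cos(2*v) - cos(3*v)/2 + 86)*sin(v)/(cos(v)^3 + 8*cos(v)^2 + 10*cos(v) - 2)^2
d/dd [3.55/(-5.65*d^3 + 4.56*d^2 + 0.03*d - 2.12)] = (60.1725*d^2 - 32.376*d - 0.1065)/(5.65*d^3 - 4.56*d^2 - 0.03*d + 2.12)^2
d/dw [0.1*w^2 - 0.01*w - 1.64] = 0.2*w - 0.01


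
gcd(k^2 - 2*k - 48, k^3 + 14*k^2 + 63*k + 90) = k + 6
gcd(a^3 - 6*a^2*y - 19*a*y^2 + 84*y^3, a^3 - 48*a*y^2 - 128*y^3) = a + 4*y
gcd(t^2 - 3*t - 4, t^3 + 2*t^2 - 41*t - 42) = t + 1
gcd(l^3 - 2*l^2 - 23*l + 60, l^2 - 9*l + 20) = l - 4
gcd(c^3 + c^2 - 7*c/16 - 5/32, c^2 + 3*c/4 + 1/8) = c + 1/4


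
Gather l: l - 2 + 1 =l - 1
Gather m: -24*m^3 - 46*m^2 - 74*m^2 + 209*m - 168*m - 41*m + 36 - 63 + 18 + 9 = -24*m^3 - 120*m^2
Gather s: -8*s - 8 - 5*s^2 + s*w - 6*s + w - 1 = -5*s^2 + s*(w - 14) + w - 9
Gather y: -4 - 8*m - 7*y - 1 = -8*m - 7*y - 5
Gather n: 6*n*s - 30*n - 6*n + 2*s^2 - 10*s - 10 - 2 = n*(6*s - 36) + 2*s^2 - 10*s - 12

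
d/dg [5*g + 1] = 5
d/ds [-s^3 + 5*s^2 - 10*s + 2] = -3*s^2 + 10*s - 10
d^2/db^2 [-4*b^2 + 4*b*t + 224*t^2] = -8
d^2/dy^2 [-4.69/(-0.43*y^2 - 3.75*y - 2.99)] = (-1.734362*y^2 - 15.12525*y + 4.69*(0.86*y + 3.75)*(1.72*y + 7.5) - 12.059866)/(0.43*y^2 + 3.75*y + 2.99)^3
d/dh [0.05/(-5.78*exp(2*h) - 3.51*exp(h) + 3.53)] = (0.578*exp(h) + 0.1755)*exp(h)/(5.78*exp(2*h) + 3.51*exp(h) - 3.53)^2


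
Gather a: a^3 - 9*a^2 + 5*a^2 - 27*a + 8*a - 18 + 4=a^3 - 4*a^2 - 19*a - 14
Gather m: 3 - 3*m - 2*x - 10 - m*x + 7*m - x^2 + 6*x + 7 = m*(4 - x) - x^2 + 4*x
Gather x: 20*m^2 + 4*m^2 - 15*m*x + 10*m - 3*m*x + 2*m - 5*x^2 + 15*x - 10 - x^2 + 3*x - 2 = 24*m^2 + 12*m - 6*x^2 + x*(18 - 18*m) - 12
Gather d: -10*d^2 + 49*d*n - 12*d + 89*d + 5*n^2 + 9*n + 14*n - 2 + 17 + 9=-10*d^2 + d*(49*n + 77) + 5*n^2 + 23*n + 24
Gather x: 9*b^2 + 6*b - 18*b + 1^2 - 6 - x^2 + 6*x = 9*b^2 - 12*b - x^2 + 6*x - 5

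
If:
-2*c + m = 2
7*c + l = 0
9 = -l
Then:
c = 9/7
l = -9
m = 32/7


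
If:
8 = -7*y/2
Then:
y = -16/7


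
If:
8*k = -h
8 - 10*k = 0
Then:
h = -32/5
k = 4/5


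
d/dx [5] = 0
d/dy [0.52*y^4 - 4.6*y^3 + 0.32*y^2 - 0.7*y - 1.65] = 2.08*y^3 - 13.8*y^2 + 0.64*y - 0.7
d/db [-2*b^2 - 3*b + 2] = -4*b - 3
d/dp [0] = 0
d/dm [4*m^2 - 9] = 8*m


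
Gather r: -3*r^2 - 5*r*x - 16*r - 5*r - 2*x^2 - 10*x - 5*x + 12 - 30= -3*r^2 + r*(-5*x - 21) - 2*x^2 - 15*x - 18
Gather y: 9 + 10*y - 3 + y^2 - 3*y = y^2 + 7*y + 6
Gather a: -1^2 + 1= 0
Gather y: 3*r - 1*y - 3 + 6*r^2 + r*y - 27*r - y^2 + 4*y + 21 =6*r^2 - 24*r - y^2 + y*(r + 3) + 18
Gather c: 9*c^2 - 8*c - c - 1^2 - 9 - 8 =9*c^2 - 9*c - 18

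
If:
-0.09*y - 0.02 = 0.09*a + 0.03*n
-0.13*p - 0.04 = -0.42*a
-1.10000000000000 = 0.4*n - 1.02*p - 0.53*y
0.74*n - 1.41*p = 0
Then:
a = -1.52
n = -9.95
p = -5.22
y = 4.62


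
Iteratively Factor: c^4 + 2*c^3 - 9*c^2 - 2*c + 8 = (c - 1)*(c^3 + 3*c^2 - 6*c - 8) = (c - 1)*(c + 1)*(c^2 + 2*c - 8) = (c - 2)*(c - 1)*(c + 1)*(c + 4)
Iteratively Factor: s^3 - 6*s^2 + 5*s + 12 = (s + 1)*(s^2 - 7*s + 12) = (s - 3)*(s + 1)*(s - 4)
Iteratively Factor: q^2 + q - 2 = (q + 2)*(q - 1)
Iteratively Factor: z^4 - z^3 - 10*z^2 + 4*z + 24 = (z + 2)*(z^3 - 3*z^2 - 4*z + 12) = (z + 2)^2*(z^2 - 5*z + 6) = (z - 3)*(z + 2)^2*(z - 2)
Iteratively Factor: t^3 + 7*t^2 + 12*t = (t + 3)*(t^2 + 4*t) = t*(t + 3)*(t + 4)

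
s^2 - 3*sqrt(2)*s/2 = s*(s - 3*sqrt(2)/2)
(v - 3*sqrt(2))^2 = v^2 - 6*sqrt(2)*v + 18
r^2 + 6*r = r*(r + 6)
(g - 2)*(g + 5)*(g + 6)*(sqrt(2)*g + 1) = sqrt(2)*g^4 + g^3 + 9*sqrt(2)*g^3 + 9*g^2 + 8*sqrt(2)*g^2 - 60*sqrt(2)*g + 8*g - 60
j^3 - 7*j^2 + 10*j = j*(j - 5)*(j - 2)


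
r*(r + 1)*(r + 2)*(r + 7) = r^4 + 10*r^3 + 23*r^2 + 14*r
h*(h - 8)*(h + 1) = h^3 - 7*h^2 - 8*h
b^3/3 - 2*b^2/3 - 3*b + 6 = (b/3 + 1)*(b - 3)*(b - 2)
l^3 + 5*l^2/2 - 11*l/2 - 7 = (l - 2)*(l + 1)*(l + 7/2)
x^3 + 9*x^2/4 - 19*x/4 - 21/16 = (x - 3/2)*(x + 1/4)*(x + 7/2)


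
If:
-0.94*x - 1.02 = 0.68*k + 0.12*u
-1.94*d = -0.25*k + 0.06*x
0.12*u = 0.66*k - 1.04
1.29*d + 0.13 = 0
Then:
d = -0.10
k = -0.58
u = -11.85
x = 0.85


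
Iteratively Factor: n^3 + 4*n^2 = (n)*(n^2 + 4*n) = n*(n + 4)*(n)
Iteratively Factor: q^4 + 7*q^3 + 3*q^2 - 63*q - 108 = (q + 3)*(q^3 + 4*q^2 - 9*q - 36) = (q + 3)^2*(q^2 + q - 12) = (q - 3)*(q + 3)^2*(q + 4)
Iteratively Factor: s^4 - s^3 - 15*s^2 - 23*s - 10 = (s - 5)*(s^3 + 4*s^2 + 5*s + 2) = (s - 5)*(s + 1)*(s^2 + 3*s + 2) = (s - 5)*(s + 1)^2*(s + 2)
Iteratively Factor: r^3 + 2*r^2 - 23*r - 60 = (r + 3)*(r^2 - r - 20) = (r - 5)*(r + 3)*(r + 4)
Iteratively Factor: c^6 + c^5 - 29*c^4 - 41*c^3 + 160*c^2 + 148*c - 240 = (c + 4)*(c^5 - 3*c^4 - 17*c^3 + 27*c^2 + 52*c - 60) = (c - 2)*(c + 4)*(c^4 - c^3 - 19*c^2 - 11*c + 30) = (c - 5)*(c - 2)*(c + 4)*(c^3 + 4*c^2 + c - 6) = (c - 5)*(c - 2)*(c + 3)*(c + 4)*(c^2 + c - 2) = (c - 5)*(c - 2)*(c + 2)*(c + 3)*(c + 4)*(c - 1)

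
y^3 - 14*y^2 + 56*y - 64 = (y - 8)*(y - 4)*(y - 2)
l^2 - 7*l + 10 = (l - 5)*(l - 2)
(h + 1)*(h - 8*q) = h^2 - 8*h*q + h - 8*q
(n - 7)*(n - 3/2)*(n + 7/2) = n^3 - 5*n^2 - 77*n/4 + 147/4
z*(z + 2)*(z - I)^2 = z^4 + 2*z^3 - 2*I*z^3 - z^2 - 4*I*z^2 - 2*z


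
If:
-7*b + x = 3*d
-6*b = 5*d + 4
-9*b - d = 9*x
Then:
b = 7/12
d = -3/2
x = -5/12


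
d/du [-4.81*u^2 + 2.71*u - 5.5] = 2.71 - 9.62*u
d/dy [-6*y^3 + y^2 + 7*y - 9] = -18*y^2 + 2*y + 7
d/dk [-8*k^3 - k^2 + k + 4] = -24*k^2 - 2*k + 1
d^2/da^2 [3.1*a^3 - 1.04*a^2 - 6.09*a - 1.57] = 18.6*a - 2.08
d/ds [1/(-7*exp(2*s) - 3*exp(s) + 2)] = (14*exp(s) + 3)*exp(s)/(7*exp(2*s) + 3*exp(s) - 2)^2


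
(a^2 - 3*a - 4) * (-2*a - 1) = -2*a^3 + 5*a^2 + 11*a + 4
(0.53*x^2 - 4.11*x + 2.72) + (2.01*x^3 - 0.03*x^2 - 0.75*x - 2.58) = 2.01*x^3 + 0.5*x^2 - 4.86*x + 0.14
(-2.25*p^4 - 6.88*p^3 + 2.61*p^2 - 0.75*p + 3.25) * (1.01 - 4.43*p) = 9.9675*p^5 + 28.2059*p^4 - 18.5111*p^3 + 5.9586*p^2 - 15.155*p + 3.2825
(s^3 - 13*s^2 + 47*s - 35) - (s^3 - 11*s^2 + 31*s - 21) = -2*s^2 + 16*s - 14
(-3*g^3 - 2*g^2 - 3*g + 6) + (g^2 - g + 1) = -3*g^3 - g^2 - 4*g + 7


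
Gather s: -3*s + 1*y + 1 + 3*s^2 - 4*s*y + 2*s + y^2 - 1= 3*s^2 + s*(-4*y - 1) + y^2 + y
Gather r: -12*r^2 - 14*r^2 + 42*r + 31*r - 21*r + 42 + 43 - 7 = -26*r^2 + 52*r + 78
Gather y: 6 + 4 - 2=8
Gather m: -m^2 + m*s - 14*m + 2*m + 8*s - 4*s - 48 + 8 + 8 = -m^2 + m*(s - 12) + 4*s - 32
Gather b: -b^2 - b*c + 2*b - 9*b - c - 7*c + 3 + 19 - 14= -b^2 + b*(-c - 7) - 8*c + 8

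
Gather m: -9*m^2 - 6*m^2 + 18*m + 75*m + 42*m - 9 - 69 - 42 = -15*m^2 + 135*m - 120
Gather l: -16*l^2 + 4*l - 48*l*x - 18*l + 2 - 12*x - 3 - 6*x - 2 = -16*l^2 + l*(-48*x - 14) - 18*x - 3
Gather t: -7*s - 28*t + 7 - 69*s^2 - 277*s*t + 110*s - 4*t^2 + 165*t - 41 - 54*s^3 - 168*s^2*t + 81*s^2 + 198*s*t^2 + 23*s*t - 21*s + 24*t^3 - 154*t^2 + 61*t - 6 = -54*s^3 + 12*s^2 + 82*s + 24*t^3 + t^2*(198*s - 158) + t*(-168*s^2 - 254*s + 198) - 40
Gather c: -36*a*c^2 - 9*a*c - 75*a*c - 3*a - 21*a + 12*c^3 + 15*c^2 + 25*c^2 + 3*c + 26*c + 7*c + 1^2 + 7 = -24*a + 12*c^3 + c^2*(40 - 36*a) + c*(36 - 84*a) + 8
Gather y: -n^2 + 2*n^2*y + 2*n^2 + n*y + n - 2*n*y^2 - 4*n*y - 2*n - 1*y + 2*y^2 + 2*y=n^2 - n + y^2*(2 - 2*n) + y*(2*n^2 - 3*n + 1)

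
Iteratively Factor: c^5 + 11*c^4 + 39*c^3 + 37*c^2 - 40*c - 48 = (c + 4)*(c^4 + 7*c^3 + 11*c^2 - 7*c - 12) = (c + 1)*(c + 4)*(c^3 + 6*c^2 + 5*c - 12) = (c + 1)*(c + 4)^2*(c^2 + 2*c - 3) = (c + 1)*(c + 3)*(c + 4)^2*(c - 1)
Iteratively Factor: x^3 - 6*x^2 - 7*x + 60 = (x - 5)*(x^2 - x - 12) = (x - 5)*(x - 4)*(x + 3)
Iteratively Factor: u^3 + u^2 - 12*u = (u + 4)*(u^2 - 3*u) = u*(u + 4)*(u - 3)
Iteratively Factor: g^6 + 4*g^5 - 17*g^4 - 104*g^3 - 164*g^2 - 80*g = (g)*(g^5 + 4*g^4 - 17*g^3 - 104*g^2 - 164*g - 80) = g*(g + 2)*(g^4 + 2*g^3 - 21*g^2 - 62*g - 40) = g*(g + 2)^2*(g^3 - 21*g - 20) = g*(g - 5)*(g + 2)^2*(g^2 + 5*g + 4) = g*(g - 5)*(g + 1)*(g + 2)^2*(g + 4)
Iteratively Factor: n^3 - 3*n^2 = (n)*(n^2 - 3*n) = n*(n - 3)*(n)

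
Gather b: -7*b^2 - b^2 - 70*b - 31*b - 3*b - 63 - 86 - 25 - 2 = -8*b^2 - 104*b - 176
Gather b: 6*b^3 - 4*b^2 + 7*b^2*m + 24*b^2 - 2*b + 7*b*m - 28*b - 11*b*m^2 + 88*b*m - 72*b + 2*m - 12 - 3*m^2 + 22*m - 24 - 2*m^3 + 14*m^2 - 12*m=6*b^3 + b^2*(7*m + 20) + b*(-11*m^2 + 95*m - 102) - 2*m^3 + 11*m^2 + 12*m - 36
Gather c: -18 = -18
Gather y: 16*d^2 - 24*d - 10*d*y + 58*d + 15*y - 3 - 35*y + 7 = 16*d^2 + 34*d + y*(-10*d - 20) + 4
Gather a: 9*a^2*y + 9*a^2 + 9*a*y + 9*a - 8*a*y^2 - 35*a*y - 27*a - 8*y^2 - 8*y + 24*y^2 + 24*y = a^2*(9*y + 9) + a*(-8*y^2 - 26*y - 18) + 16*y^2 + 16*y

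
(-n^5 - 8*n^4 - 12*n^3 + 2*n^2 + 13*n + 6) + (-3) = -n^5 - 8*n^4 - 12*n^3 + 2*n^2 + 13*n + 3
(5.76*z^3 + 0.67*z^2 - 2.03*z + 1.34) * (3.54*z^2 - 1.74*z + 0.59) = 20.3904*z^5 - 7.6506*z^4 - 4.9536*z^3 + 8.6711*z^2 - 3.5293*z + 0.7906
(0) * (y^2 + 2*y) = 0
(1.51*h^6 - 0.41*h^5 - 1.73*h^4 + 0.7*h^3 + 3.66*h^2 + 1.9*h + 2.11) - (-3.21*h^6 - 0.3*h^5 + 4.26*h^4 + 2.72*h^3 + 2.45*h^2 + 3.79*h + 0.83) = 4.72*h^6 - 0.11*h^5 - 5.99*h^4 - 2.02*h^3 + 1.21*h^2 - 1.89*h + 1.28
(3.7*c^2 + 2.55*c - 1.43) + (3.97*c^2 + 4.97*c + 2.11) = 7.67*c^2 + 7.52*c + 0.68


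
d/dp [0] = 0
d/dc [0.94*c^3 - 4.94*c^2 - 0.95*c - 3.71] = 2.82*c^2 - 9.88*c - 0.95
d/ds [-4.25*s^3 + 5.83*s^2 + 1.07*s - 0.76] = -12.75*s^2 + 11.66*s + 1.07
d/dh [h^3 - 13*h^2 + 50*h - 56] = 3*h^2 - 26*h + 50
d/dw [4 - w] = -1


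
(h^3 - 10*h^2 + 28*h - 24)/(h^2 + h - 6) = (h^2 - 8*h + 12)/(h + 3)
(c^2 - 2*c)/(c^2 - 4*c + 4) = c/(c - 2)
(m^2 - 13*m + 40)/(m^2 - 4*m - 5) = (m - 8)/(m + 1)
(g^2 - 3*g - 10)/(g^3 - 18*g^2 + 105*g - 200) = (g + 2)/(g^2 - 13*g + 40)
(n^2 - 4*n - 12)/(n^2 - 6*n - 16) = (n - 6)/(n - 8)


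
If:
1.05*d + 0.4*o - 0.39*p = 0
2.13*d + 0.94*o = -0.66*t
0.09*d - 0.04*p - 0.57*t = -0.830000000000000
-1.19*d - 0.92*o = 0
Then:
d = -1.01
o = 1.30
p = -1.37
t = 1.39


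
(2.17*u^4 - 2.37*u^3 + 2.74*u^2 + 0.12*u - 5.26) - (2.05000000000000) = 2.17*u^4 - 2.37*u^3 + 2.74*u^2 + 0.12*u - 7.31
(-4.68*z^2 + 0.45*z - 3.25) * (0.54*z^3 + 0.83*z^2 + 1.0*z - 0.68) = -2.5272*z^5 - 3.6414*z^4 - 6.0615*z^3 + 0.9349*z^2 - 3.556*z + 2.21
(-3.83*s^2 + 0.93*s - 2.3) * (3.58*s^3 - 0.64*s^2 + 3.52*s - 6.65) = -13.7114*s^5 + 5.7806*s^4 - 22.3108*s^3 + 30.2151*s^2 - 14.2805*s + 15.295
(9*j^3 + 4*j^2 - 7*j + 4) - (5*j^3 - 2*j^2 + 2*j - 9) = 4*j^3 + 6*j^2 - 9*j + 13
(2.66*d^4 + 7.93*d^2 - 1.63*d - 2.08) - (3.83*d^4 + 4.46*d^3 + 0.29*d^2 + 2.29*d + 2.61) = -1.17*d^4 - 4.46*d^3 + 7.64*d^2 - 3.92*d - 4.69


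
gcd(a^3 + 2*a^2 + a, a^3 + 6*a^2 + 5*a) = a^2 + a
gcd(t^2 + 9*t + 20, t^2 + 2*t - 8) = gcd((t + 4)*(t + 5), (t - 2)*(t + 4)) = t + 4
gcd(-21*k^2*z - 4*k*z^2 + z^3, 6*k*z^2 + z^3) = z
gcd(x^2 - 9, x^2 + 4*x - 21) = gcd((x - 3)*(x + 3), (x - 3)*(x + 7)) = x - 3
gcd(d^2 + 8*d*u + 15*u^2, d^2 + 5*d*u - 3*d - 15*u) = d + 5*u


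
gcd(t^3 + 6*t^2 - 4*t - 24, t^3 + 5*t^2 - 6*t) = t + 6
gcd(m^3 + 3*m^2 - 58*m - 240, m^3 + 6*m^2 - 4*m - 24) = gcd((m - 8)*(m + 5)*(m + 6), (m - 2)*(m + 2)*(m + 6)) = m + 6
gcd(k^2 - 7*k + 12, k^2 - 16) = k - 4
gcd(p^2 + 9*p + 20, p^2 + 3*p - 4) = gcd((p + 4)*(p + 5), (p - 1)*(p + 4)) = p + 4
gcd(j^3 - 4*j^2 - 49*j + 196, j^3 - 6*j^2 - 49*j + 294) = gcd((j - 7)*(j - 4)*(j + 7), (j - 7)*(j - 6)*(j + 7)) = j^2 - 49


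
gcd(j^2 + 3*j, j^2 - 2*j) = j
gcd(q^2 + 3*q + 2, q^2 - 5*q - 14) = q + 2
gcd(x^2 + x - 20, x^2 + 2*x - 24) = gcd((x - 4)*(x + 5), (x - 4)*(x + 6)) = x - 4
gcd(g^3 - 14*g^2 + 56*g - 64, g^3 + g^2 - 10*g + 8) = g - 2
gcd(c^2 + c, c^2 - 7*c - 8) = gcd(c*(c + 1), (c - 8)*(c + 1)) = c + 1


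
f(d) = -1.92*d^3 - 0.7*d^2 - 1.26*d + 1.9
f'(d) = -5.76*d^2 - 1.4*d - 1.26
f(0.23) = 1.55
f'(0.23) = -1.89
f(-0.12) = 2.04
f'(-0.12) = -1.17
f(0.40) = 1.16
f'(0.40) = -2.74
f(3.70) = -109.60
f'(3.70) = -85.29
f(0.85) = -0.86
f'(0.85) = -6.61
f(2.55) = -37.70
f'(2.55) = -42.28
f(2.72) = -45.34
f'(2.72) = -47.68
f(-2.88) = 45.59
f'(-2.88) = -45.00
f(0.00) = 1.90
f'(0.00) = -1.26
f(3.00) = -60.02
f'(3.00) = -57.30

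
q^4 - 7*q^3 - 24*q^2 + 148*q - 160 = (q - 8)*(q - 2)^2*(q + 5)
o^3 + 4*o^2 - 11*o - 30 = (o - 3)*(o + 2)*(o + 5)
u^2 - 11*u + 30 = (u - 6)*(u - 5)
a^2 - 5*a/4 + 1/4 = (a - 1)*(a - 1/4)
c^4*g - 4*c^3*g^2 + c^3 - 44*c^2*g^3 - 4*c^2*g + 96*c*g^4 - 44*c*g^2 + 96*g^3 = (c - 8*g)*(c - 2*g)*(c + 6*g)*(c*g + 1)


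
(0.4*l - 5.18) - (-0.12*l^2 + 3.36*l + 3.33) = 0.12*l^2 - 2.96*l - 8.51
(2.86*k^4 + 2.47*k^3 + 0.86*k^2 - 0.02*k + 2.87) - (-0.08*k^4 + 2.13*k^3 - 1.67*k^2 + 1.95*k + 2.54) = 2.94*k^4 + 0.34*k^3 + 2.53*k^2 - 1.97*k + 0.33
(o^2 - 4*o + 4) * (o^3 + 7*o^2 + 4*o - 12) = o^5 + 3*o^4 - 20*o^3 + 64*o - 48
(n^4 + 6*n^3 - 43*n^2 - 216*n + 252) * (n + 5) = n^5 + 11*n^4 - 13*n^3 - 431*n^2 - 828*n + 1260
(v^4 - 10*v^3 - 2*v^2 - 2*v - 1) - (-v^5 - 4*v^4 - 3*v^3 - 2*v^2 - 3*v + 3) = v^5 + 5*v^4 - 7*v^3 + v - 4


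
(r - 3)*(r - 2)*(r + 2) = r^3 - 3*r^2 - 4*r + 12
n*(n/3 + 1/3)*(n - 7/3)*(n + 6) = n^4/3 + 14*n^3/9 - 31*n^2/9 - 14*n/3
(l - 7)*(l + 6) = l^2 - l - 42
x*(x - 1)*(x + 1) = x^3 - x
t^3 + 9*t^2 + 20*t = t*(t + 4)*(t + 5)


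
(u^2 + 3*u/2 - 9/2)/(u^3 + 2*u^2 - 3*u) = (u - 3/2)/(u*(u - 1))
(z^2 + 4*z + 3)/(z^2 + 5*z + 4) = (z + 3)/(z + 4)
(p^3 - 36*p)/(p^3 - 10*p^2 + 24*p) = (p + 6)/(p - 4)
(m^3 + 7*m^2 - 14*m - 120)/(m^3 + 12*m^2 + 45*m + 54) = (m^2 + m - 20)/(m^2 + 6*m + 9)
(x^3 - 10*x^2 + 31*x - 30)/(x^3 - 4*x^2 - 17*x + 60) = (x - 2)/(x + 4)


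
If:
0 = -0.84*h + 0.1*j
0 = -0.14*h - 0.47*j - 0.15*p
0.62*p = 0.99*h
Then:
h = 0.00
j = 0.00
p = 0.00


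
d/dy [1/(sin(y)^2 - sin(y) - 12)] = (1 - 2*sin(y))*cos(y)/(sin(y) + cos(y)^2 + 11)^2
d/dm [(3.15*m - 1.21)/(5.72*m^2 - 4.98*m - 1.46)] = (-18.018*m^2 + 13.8424*m - 10.6248)/(32.7184*m^4 - 56.9712*m^3 + 8.09800000000001*m^2 + 14.5416*m + 2.1316)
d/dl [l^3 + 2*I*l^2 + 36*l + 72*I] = 3*l^2 + 4*I*l + 36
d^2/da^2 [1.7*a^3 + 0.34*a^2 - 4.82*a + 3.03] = 10.2*a + 0.68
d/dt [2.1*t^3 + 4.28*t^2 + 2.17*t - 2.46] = 6.3*t^2 + 8.56*t + 2.17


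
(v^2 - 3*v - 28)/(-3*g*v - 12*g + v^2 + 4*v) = (v - 7)/(-3*g + v)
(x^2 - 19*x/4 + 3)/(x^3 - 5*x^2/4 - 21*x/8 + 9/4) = 2*(x - 4)/(2*x^2 - x - 6)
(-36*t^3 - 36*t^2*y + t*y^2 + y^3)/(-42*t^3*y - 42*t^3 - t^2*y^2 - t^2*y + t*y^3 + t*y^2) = (-6*t^2 - 5*t*y + y^2)/(t*(-7*t*y - 7*t + y^2 + y))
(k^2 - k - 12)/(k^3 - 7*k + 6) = (k - 4)/(k^2 - 3*k + 2)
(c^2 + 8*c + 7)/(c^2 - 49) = (c + 1)/(c - 7)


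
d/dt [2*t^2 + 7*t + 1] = 4*t + 7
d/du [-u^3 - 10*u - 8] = -3*u^2 - 10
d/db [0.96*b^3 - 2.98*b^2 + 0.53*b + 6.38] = 2.88*b^2 - 5.96*b + 0.53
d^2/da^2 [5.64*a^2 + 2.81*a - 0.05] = 11.2800000000000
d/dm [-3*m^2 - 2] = -6*m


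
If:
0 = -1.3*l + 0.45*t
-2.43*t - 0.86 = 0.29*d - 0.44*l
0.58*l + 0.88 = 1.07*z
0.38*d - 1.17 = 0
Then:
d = 3.08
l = -0.27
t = -0.77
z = 0.68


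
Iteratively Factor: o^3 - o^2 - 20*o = (o + 4)*(o^2 - 5*o) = (o - 5)*(o + 4)*(o)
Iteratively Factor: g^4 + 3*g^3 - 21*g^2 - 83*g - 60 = (g + 3)*(g^3 - 21*g - 20) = (g + 1)*(g + 3)*(g^2 - g - 20) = (g + 1)*(g + 3)*(g + 4)*(g - 5)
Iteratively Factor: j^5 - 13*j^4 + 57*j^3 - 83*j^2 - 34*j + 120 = (j - 5)*(j^4 - 8*j^3 + 17*j^2 + 2*j - 24) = (j - 5)*(j - 3)*(j^3 - 5*j^2 + 2*j + 8) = (j - 5)*(j - 3)*(j - 2)*(j^2 - 3*j - 4) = (j - 5)*(j - 3)*(j - 2)*(j + 1)*(j - 4)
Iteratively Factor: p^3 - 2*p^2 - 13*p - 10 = (p - 5)*(p^2 + 3*p + 2) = (p - 5)*(p + 1)*(p + 2)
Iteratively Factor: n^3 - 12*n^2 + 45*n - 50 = (n - 2)*(n^2 - 10*n + 25) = (n - 5)*(n - 2)*(n - 5)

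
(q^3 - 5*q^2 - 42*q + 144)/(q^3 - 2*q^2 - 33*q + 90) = (q - 8)/(q - 5)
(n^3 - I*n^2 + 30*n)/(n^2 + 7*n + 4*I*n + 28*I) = n*(n^2 - I*n + 30)/(n^2 + n*(7 + 4*I) + 28*I)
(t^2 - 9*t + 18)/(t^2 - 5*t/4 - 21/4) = 4*(t - 6)/(4*t + 7)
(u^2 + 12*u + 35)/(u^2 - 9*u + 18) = (u^2 + 12*u + 35)/(u^2 - 9*u + 18)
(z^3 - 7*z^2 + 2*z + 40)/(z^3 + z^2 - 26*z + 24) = (z^2 - 3*z - 10)/(z^2 + 5*z - 6)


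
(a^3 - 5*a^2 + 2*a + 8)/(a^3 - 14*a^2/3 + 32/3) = 3*(a + 1)/(3*a + 4)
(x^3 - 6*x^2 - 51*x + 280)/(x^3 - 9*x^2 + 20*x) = (x^2 - x - 56)/(x*(x - 4))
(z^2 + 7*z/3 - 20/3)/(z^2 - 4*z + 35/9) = 3*(z + 4)/(3*z - 7)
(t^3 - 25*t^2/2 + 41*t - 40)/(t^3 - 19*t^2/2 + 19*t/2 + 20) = (t - 2)/(t + 1)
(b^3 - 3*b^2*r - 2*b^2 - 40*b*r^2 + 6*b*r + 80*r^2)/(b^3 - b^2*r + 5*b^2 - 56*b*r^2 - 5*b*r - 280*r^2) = (b^2 + 5*b*r - 2*b - 10*r)/(b^2 + 7*b*r + 5*b + 35*r)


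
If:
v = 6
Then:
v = 6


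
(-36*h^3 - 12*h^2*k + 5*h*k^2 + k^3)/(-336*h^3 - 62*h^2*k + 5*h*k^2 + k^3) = (6*h^2 + h*k - k^2)/(56*h^2 + h*k - k^2)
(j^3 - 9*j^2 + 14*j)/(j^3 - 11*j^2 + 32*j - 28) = j/(j - 2)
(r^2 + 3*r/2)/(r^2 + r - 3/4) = 2*r/(2*r - 1)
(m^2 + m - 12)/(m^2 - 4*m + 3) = (m + 4)/(m - 1)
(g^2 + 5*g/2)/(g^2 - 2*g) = (g + 5/2)/(g - 2)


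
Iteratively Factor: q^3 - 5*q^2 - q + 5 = (q + 1)*(q^2 - 6*q + 5) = (q - 1)*(q + 1)*(q - 5)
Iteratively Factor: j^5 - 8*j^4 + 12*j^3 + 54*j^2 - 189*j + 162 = (j - 3)*(j^4 - 5*j^3 - 3*j^2 + 45*j - 54) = (j - 3)*(j + 3)*(j^3 - 8*j^2 + 21*j - 18) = (j - 3)^2*(j + 3)*(j^2 - 5*j + 6) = (j - 3)^2*(j - 2)*(j + 3)*(j - 3)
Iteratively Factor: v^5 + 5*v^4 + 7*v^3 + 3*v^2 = (v)*(v^4 + 5*v^3 + 7*v^2 + 3*v) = v*(v + 3)*(v^3 + 2*v^2 + v) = v*(v + 1)*(v + 3)*(v^2 + v) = v^2*(v + 1)*(v + 3)*(v + 1)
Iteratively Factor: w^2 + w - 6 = (w - 2)*(w + 3)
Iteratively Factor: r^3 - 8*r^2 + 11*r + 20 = (r + 1)*(r^2 - 9*r + 20) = (r - 4)*(r + 1)*(r - 5)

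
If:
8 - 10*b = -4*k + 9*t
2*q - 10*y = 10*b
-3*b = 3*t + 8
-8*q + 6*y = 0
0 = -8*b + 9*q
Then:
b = 0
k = -8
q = 0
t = -8/3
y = 0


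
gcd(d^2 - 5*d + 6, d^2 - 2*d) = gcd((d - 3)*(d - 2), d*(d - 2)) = d - 2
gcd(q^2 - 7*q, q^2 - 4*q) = q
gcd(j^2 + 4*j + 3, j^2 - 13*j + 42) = 1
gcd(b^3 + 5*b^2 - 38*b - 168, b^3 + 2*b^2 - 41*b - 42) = b^2 + b - 42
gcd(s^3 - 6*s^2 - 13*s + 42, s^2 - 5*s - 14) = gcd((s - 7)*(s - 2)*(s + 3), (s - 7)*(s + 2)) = s - 7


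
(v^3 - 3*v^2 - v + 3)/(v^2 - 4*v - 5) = (v^2 - 4*v + 3)/(v - 5)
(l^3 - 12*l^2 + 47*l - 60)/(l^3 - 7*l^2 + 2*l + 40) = (l - 3)/(l + 2)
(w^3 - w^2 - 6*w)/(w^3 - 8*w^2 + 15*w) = (w + 2)/(w - 5)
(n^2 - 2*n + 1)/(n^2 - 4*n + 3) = (n - 1)/(n - 3)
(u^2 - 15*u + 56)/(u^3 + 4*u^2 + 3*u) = (u^2 - 15*u + 56)/(u*(u^2 + 4*u + 3))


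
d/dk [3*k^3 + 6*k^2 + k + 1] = 9*k^2 + 12*k + 1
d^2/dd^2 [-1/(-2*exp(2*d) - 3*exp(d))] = (-(2*exp(d) + 3)*(8*exp(d) + 3) + 2*(4*exp(d) + 3)^2)*exp(-d)/(2*exp(d) + 3)^3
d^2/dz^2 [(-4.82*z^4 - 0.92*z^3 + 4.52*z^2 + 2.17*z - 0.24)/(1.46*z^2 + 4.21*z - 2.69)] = (-20.548624*z^6 - 177.759672*z^5 - 399.000564*z^4 + 787.223408*z^3 - 252.580992*z^2 + 2.340372*z + 104.17169)/(3.112136*z^6 + 26.922108*z^5 + 60.429546*z^4 - 24.587663*z^3 - 111.339369*z^2 + 91.391943*z - 19.465109)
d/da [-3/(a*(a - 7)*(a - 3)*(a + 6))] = 6*(2*a^3 - 6*a^2 - 39*a + 63)/(a^2*(a^6 - 8*a^5 - 62*a^4 + 564*a^3 + 513*a^2 - 9828*a + 15876))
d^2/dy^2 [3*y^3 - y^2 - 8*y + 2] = 18*y - 2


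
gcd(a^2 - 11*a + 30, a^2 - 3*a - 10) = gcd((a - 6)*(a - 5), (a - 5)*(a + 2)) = a - 5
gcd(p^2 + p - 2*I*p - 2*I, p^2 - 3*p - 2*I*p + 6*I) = p - 2*I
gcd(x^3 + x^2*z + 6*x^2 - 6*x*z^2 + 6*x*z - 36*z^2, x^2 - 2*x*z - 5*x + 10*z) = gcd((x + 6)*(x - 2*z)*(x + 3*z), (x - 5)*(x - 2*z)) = x - 2*z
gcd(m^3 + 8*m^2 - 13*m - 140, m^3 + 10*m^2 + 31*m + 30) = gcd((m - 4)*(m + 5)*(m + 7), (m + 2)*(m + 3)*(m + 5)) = m + 5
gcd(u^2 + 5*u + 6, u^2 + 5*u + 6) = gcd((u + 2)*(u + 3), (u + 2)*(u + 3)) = u^2 + 5*u + 6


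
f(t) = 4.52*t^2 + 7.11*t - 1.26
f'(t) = 9.04*t + 7.11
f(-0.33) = -3.11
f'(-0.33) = 4.13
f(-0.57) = -3.84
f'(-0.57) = 1.96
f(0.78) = 7.04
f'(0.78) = 14.16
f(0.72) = 6.20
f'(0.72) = 13.62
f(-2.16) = 4.47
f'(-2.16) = -12.42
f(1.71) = 24.12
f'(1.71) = 22.57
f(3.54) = 80.55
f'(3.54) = 39.11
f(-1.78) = 0.41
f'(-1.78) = -8.98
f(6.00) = 204.12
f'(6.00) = 61.35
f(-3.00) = 18.09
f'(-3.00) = -20.01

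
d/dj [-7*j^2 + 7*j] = 7 - 14*j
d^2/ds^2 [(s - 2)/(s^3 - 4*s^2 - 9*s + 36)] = 2*((s - 2)*(-3*s^2 + 8*s + 9)^2 + (-3*s^2 + 8*s - (s - 2)*(3*s - 4) + 9)*(s^3 - 4*s^2 - 9*s + 36))/(s^3 - 4*s^2 - 9*s + 36)^3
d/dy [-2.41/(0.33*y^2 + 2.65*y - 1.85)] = (1.5906*y + 6.3865)/(0.33*y^2 + 2.65*y - 1.85)^2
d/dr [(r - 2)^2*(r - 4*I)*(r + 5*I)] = 4*r^3 + 3*r^2*(-4 + I) + 8*r*(6 - I) - 80 + 4*I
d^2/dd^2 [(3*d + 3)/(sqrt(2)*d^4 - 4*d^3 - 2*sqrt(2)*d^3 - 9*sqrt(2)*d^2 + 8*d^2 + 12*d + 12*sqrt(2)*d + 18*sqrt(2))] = 6*(6*d^4 - 24*d^3 - 16*sqrt(2)*d^3 + 33*d^2 + 54*sqrt(2)*d^2 - 72*d - 18*sqrt(2)*d - 36*sqrt(2) + 162)/(sqrt(2)*d^9 - 9*sqrt(2)*d^8 - 12*d^8 + 33*sqrt(2)*d^7 + 108*d^7 - 212*d^6 - 81*sqrt(2)*d^6 - 684*d^5 + 126*sqrt(2)*d^5 + 162*sqrt(2)*d^4 + 2592*d^4 - 1188*sqrt(2)*d^3 + 864*d^3 - 11664*d^2 + 2916*sqrt(2)*d^2 - 5832*sqrt(2)*d + 11664*d + 5832*sqrt(2))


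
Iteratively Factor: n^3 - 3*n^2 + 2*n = (n - 2)*(n^2 - n) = (n - 2)*(n - 1)*(n)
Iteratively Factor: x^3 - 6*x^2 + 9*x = (x)*(x^2 - 6*x + 9) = x*(x - 3)*(x - 3)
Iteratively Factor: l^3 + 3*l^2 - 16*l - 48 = (l - 4)*(l^2 + 7*l + 12) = (l - 4)*(l + 4)*(l + 3)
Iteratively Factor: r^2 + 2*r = (r + 2)*(r)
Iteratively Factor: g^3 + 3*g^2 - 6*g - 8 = (g + 4)*(g^2 - g - 2) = (g + 1)*(g + 4)*(g - 2)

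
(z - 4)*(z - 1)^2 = z^3 - 6*z^2 + 9*z - 4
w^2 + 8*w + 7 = (w + 1)*(w + 7)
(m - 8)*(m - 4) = m^2 - 12*m + 32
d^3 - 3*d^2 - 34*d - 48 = (d - 8)*(d + 2)*(d + 3)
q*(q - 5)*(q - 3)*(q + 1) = q^4 - 7*q^3 + 7*q^2 + 15*q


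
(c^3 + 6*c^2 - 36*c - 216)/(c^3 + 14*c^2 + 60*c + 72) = (c - 6)/(c + 2)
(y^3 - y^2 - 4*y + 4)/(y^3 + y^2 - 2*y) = (y - 2)/y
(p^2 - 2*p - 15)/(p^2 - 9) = (p - 5)/(p - 3)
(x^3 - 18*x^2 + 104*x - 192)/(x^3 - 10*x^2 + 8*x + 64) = (x - 6)/(x + 2)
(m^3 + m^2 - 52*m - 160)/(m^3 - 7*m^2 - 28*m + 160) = (m + 4)/(m - 4)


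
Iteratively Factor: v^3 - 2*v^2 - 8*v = (v + 2)*(v^2 - 4*v) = v*(v + 2)*(v - 4)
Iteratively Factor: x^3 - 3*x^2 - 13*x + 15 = (x + 3)*(x^2 - 6*x + 5) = (x - 1)*(x + 3)*(x - 5)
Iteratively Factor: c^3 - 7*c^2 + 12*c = (c - 3)*(c^2 - 4*c) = c*(c - 3)*(c - 4)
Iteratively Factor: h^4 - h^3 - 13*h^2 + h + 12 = (h + 1)*(h^3 - 2*h^2 - 11*h + 12) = (h - 4)*(h + 1)*(h^2 + 2*h - 3) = (h - 4)*(h + 1)*(h + 3)*(h - 1)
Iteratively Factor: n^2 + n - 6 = (n - 2)*(n + 3)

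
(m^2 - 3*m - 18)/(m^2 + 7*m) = (m^2 - 3*m - 18)/(m*(m + 7))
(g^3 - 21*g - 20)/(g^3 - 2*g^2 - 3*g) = (g^2 - g - 20)/(g*(g - 3))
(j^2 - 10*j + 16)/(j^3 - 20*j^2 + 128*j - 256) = (j - 2)/(j^2 - 12*j + 32)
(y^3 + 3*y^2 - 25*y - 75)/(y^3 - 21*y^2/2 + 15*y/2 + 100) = 2*(y^2 + 8*y + 15)/(2*y^2 - 11*y - 40)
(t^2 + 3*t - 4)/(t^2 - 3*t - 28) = (t - 1)/(t - 7)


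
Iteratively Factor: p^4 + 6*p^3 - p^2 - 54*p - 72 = (p + 2)*(p^3 + 4*p^2 - 9*p - 36) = (p + 2)*(p + 4)*(p^2 - 9) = (p + 2)*(p + 3)*(p + 4)*(p - 3)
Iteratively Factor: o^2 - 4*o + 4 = (o - 2)*(o - 2)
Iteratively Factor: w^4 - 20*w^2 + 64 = (w - 2)*(w^3 + 2*w^2 - 16*w - 32) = (w - 2)*(w + 2)*(w^2 - 16) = (w - 4)*(w - 2)*(w + 2)*(w + 4)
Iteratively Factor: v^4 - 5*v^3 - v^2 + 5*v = (v - 5)*(v^3 - v) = (v - 5)*(v + 1)*(v^2 - v) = v*(v - 5)*(v + 1)*(v - 1)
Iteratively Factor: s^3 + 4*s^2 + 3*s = (s)*(s^2 + 4*s + 3) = s*(s + 3)*(s + 1)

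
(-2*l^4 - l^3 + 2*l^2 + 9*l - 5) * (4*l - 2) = -8*l^5 + 10*l^3 + 32*l^2 - 38*l + 10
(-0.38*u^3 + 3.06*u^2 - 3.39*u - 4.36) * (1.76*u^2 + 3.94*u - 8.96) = -0.6688*u^5 + 3.8884*u^4 + 9.4948*u^3 - 48.4478*u^2 + 13.196*u + 39.0656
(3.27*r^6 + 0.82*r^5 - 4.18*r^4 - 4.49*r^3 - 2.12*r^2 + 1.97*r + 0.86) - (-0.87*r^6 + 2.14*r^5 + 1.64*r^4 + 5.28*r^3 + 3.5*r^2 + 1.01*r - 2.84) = 4.14*r^6 - 1.32*r^5 - 5.82*r^4 - 9.77*r^3 - 5.62*r^2 + 0.96*r + 3.7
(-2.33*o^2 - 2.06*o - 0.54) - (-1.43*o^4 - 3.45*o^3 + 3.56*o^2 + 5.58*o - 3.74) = 1.43*o^4 + 3.45*o^3 - 5.89*o^2 - 7.64*o + 3.2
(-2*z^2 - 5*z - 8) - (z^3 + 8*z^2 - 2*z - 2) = -z^3 - 10*z^2 - 3*z - 6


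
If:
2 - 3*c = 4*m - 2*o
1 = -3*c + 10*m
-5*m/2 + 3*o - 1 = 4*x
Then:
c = 80*x/111 + 73/111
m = 8*x/37 + 11/37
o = 56*x/37 + 43/74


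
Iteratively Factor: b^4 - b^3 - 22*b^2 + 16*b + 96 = (b - 3)*(b^3 + 2*b^2 - 16*b - 32) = (b - 3)*(b + 2)*(b^2 - 16) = (b - 3)*(b + 2)*(b + 4)*(b - 4)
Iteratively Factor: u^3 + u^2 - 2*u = (u + 2)*(u^2 - u) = u*(u + 2)*(u - 1)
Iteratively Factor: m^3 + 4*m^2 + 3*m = (m)*(m^2 + 4*m + 3) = m*(m + 1)*(m + 3)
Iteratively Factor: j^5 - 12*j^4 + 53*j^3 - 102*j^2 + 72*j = (j)*(j^4 - 12*j^3 + 53*j^2 - 102*j + 72) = j*(j - 3)*(j^3 - 9*j^2 + 26*j - 24) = j*(j - 3)^2*(j^2 - 6*j + 8) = j*(j - 4)*(j - 3)^2*(j - 2)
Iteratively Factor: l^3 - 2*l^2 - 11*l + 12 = (l - 4)*(l^2 + 2*l - 3) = (l - 4)*(l + 3)*(l - 1)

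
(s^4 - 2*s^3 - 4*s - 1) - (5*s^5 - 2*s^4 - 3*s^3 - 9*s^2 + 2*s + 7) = -5*s^5 + 3*s^4 + s^3 + 9*s^2 - 6*s - 8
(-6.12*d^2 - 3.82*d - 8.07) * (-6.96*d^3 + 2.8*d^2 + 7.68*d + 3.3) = 42.5952*d^5 + 9.4512*d^4 - 1.53039999999999*d^3 - 72.1296*d^2 - 74.5836*d - 26.631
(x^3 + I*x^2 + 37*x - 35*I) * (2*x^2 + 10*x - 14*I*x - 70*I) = 2*x^5 + 10*x^4 - 12*I*x^4 + 88*x^3 - 60*I*x^3 + 440*x^2 - 588*I*x^2 - 490*x - 2940*I*x - 2450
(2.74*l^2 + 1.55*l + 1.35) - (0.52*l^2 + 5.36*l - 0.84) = 2.22*l^2 - 3.81*l + 2.19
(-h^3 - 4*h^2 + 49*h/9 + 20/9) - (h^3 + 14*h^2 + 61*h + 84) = -2*h^3 - 18*h^2 - 500*h/9 - 736/9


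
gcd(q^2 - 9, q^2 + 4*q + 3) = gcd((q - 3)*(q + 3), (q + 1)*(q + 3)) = q + 3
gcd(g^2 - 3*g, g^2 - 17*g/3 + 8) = g - 3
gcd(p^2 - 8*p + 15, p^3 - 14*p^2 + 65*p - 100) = p - 5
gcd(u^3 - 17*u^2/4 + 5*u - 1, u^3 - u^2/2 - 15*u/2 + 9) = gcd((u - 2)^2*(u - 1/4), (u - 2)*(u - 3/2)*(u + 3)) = u - 2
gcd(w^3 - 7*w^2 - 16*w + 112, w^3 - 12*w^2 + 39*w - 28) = w^2 - 11*w + 28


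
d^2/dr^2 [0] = 0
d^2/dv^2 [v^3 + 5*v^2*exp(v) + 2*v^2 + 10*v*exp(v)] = 5*v^2*exp(v) + 30*v*exp(v) + 6*v + 30*exp(v) + 4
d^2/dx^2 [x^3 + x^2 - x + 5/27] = 6*x + 2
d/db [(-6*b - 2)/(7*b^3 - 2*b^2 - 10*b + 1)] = 2*(42*b^3 + 15*b^2 - 4*b - 13)/(49*b^6 - 28*b^5 - 136*b^4 + 54*b^3 + 96*b^2 - 20*b + 1)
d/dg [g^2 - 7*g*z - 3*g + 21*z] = 2*g - 7*z - 3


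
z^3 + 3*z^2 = z^2*(z + 3)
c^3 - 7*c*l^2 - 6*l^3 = (c - 3*l)*(c + l)*(c + 2*l)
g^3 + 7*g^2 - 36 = (g - 2)*(g + 3)*(g + 6)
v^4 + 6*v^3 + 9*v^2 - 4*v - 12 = (v - 1)*(v + 2)^2*(v + 3)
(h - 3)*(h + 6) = h^2 + 3*h - 18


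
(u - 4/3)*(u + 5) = u^2 + 11*u/3 - 20/3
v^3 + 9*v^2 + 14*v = v*(v + 2)*(v + 7)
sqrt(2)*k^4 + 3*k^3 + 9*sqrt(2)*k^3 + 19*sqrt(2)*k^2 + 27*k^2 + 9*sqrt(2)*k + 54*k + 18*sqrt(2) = (k + 3)*(k + 6)*(k + sqrt(2))*(sqrt(2)*k + 1)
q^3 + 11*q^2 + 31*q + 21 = (q + 1)*(q + 3)*(q + 7)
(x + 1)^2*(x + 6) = x^3 + 8*x^2 + 13*x + 6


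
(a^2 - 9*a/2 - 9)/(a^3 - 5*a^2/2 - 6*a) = (a - 6)/(a*(a - 4))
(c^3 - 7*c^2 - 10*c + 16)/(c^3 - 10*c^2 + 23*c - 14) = (c^2 - 6*c - 16)/(c^2 - 9*c + 14)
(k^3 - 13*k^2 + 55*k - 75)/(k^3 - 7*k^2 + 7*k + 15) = (k - 5)/(k + 1)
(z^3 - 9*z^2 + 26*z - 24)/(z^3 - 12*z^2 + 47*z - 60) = (z - 2)/(z - 5)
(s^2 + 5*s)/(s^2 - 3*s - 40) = s/(s - 8)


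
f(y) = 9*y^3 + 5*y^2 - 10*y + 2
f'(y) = 27*y^2 + 10*y - 10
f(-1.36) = 2.21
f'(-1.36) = 26.34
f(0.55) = -0.49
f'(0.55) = 3.67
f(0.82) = 2.12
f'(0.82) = 16.35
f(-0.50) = 7.12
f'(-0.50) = -8.25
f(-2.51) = -83.72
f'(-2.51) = 135.00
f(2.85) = 222.45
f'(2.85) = 237.81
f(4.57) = 919.72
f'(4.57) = 599.59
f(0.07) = 1.33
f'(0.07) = -9.17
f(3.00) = 260.00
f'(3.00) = 263.00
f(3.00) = 260.00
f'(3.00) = 263.00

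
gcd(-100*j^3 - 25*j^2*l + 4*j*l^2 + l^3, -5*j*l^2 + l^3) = 5*j - l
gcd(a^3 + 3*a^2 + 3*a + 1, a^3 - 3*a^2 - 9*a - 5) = a^2 + 2*a + 1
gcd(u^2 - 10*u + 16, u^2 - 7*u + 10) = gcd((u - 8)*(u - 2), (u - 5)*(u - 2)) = u - 2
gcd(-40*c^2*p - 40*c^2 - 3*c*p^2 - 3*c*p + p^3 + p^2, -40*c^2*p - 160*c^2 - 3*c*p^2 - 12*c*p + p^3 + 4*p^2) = -40*c^2 - 3*c*p + p^2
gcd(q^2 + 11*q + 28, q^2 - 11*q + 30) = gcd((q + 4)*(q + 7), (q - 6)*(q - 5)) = 1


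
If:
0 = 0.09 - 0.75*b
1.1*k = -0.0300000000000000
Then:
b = 0.12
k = -0.03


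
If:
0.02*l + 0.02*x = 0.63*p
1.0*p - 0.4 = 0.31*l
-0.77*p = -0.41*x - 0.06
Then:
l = -1.47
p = -0.05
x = -0.25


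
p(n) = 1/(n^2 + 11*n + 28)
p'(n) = (-2*n - 11)/(n^2 + 11*n + 28)^2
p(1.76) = 0.02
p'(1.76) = -0.01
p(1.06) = 0.02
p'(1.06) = -0.01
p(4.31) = 0.01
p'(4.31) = -0.00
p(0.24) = 0.03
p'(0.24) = -0.01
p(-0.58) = 0.05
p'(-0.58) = -0.02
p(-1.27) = 0.06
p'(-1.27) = -0.03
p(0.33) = 0.03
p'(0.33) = -0.01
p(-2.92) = 0.23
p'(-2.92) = -0.27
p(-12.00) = 0.02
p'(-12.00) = 0.01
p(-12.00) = 0.02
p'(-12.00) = 0.01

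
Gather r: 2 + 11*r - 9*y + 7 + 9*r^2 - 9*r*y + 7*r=9*r^2 + r*(18 - 9*y) - 9*y + 9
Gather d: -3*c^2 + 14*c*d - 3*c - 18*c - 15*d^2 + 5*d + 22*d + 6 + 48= -3*c^2 - 21*c - 15*d^2 + d*(14*c + 27) + 54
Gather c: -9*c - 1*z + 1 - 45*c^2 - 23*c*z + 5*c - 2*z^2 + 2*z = -45*c^2 + c*(-23*z - 4) - 2*z^2 + z + 1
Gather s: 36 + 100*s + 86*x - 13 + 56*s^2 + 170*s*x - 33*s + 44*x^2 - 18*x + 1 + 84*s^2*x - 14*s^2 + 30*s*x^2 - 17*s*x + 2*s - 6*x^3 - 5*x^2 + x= s^2*(84*x + 42) + s*(30*x^2 + 153*x + 69) - 6*x^3 + 39*x^2 + 69*x + 24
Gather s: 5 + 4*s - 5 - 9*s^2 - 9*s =-9*s^2 - 5*s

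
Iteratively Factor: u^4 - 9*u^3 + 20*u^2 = (u)*(u^3 - 9*u^2 + 20*u) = u^2*(u^2 - 9*u + 20) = u^2*(u - 5)*(u - 4)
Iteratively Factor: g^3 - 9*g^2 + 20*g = (g)*(g^2 - 9*g + 20) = g*(g - 4)*(g - 5)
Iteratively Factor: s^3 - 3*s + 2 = (s + 2)*(s^2 - 2*s + 1) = (s - 1)*(s + 2)*(s - 1)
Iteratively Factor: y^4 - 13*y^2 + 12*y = (y + 4)*(y^3 - 4*y^2 + 3*y) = (y - 1)*(y + 4)*(y^2 - 3*y) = (y - 3)*(y - 1)*(y + 4)*(y)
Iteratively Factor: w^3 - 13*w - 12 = (w - 4)*(w^2 + 4*w + 3) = (w - 4)*(w + 1)*(w + 3)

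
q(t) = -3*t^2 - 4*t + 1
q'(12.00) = -76.00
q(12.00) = -479.00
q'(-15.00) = 86.00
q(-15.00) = -614.00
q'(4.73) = -32.38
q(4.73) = -85.04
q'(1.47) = -12.82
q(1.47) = -11.36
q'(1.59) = -13.54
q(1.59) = -12.94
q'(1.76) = -14.56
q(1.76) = -15.33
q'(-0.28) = -2.32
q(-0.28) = 1.88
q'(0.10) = -4.60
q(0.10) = 0.57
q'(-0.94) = 1.64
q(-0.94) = 2.11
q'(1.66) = -13.96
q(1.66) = -13.91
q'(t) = -6*t - 4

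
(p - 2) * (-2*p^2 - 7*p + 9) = -2*p^3 - 3*p^2 + 23*p - 18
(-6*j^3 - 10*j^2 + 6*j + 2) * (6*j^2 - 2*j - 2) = -36*j^5 - 48*j^4 + 68*j^3 + 20*j^2 - 16*j - 4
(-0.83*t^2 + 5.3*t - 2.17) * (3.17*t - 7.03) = -2.6311*t^3 + 22.6359*t^2 - 44.1379*t + 15.2551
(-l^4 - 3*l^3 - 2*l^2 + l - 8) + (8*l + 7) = -l^4 - 3*l^3 - 2*l^2 + 9*l - 1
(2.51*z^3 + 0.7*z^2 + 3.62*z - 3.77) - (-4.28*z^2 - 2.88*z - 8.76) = 2.51*z^3 + 4.98*z^2 + 6.5*z + 4.99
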